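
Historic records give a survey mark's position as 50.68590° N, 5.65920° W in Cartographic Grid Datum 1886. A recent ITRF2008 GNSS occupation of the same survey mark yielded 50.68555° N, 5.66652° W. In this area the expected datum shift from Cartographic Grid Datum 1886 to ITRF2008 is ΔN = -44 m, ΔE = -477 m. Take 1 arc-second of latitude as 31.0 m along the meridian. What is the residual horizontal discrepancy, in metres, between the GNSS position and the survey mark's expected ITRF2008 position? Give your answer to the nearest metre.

41 m

Observed coordinate differences: Δφ = -0.00035°, Δλ = -0.00732°.
Converting to metres (1° lat = 111600 m, cos φ = 0.633571): observed ΔN = -39.1 m, observed ΔE = -517.6 m.
Subtracting the expected shift leaves a residual of -39.1 − (-44) = 4.9 m north and -517.6 − (-477) = -40.6 m east.
Residual distance = √(4.9² + (-40.6)²) = 40.9 m.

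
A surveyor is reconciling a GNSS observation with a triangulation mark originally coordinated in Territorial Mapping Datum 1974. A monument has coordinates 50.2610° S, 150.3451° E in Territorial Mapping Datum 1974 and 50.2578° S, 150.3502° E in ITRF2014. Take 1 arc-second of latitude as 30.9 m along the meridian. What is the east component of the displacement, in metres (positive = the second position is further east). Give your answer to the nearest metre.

Δφ = -50.2578° − -50.2610° = +0.0032°; Δλ = 150.3502° − 150.3451° = +0.0051°.
1° of latitude = 3600 × 30.90 = 111240 m.
ΔN = Δφ × 111240 = 356.0 m; ΔE = Δλ × 111240 × cos(-50.2610°) = +0.0051 × 111240 × 0.639291 = 362.7 m.

ΔE = 363 m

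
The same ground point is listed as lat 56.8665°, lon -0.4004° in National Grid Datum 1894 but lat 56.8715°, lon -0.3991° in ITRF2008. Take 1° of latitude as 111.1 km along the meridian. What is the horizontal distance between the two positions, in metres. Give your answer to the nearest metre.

561 m

Δφ = 56.8715° − 56.8665° = +0.0050°; Δλ = -0.3991° − -0.4004° = +0.0013°.
ΔN = Δφ × 111100 = 555.5 m; ΔE = Δλ × 111100 × cos(56.8665°) = +0.0013 × 111100 × 0.546592 = 78.9 m.
Distance = √(ΔE² + ΔN²) = √(78.9² + 555.5²) = 561.1 m.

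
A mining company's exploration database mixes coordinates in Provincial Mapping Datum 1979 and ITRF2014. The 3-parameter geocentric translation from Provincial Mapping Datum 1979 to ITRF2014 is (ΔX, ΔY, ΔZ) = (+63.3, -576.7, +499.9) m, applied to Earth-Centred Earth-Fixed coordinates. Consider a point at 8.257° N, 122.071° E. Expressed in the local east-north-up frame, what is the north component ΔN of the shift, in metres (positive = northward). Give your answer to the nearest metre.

ΔN = 570 m

The local north axis is (−sin φ cos λ, −sin φ sin λ, cos φ), giving ΔN = 4.827 + 70.183 + 494.718 = 569.73 m.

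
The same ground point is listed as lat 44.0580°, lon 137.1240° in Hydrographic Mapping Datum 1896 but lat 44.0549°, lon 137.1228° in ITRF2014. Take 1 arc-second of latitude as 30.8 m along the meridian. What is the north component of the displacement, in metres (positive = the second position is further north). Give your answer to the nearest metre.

ΔN = -344 m

Δφ = 44.0549° − 44.0580° = -0.0031°; Δλ = 137.1228° − 137.1240° = -0.0012°.
1° of latitude = 3600 × 30.80 = 110880 m.
ΔN = Δφ × 110880 = -343.7 m; ΔE = Δλ × 110880 × cos(44.0580°) = -0.0012 × 110880 × 0.718636 = -95.6 m.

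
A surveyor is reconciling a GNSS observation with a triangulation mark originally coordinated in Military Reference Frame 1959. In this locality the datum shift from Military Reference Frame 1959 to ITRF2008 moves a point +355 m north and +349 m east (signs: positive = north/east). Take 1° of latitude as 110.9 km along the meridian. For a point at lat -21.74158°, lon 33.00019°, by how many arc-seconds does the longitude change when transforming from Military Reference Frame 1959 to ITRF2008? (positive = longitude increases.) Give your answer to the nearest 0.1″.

Δλ = 12.2″

At latitude -21.74158°, cos φ = 0.928864.
1° of longitude at this latitude = 110.9 × cos φ = 103.01 km, so Δλ = 349.0 / 103011.0 = 0.0033880° = 12.197″.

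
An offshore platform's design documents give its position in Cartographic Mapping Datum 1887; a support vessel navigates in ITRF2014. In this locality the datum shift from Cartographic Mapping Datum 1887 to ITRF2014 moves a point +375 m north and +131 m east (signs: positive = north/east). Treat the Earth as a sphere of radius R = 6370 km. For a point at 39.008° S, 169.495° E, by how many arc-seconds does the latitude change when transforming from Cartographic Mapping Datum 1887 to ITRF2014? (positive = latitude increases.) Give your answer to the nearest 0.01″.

On a sphere of radius R, 1 rad of latitude = R, so Δφ = ΔN / R = 375.0 / 6370000 = 5.8870e-05 rad = 12.143″.

Δφ = 12.14″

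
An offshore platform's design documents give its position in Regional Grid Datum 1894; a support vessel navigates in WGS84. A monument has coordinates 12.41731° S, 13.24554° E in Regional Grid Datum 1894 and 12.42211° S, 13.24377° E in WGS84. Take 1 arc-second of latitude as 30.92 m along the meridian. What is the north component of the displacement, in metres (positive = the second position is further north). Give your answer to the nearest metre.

Δφ = -12.42211° − -12.41731° = -0.00480°; Δλ = 13.24377° − 13.24554° = -0.00177°.
1° of latitude = 3600 × 30.92 = 111312 m.
ΔN = Δφ × 111312 = -534.3 m; ΔE = Δλ × 111312 × cos(-12.41731°) = -0.00177 × 111312 × 0.976607 = -192.4 m.

ΔN = -534 m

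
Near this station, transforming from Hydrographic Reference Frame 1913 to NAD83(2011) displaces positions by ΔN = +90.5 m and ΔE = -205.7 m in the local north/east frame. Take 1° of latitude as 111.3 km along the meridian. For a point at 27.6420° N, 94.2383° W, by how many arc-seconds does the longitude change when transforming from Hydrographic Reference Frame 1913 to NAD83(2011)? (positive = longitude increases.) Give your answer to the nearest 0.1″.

Δλ = -7.5″

At latitude 27.6420°, cos φ = 0.885864.
1° of longitude at this latitude = 111.3 × cos φ = 98.60 km, so Δλ = -205.7 / 98596.6 = -0.0020863° = -7.511″.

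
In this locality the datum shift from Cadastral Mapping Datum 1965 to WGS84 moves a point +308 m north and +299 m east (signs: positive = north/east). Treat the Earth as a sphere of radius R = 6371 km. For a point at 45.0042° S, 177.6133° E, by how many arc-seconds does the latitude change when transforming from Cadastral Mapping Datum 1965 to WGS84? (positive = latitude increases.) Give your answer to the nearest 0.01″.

Δφ = 9.97″

On a sphere of radius R, 1 rad of latitude = R, so Δφ = ΔN / R = 308.0 / 6371000 = 4.8344e-05 rad = 9.972″.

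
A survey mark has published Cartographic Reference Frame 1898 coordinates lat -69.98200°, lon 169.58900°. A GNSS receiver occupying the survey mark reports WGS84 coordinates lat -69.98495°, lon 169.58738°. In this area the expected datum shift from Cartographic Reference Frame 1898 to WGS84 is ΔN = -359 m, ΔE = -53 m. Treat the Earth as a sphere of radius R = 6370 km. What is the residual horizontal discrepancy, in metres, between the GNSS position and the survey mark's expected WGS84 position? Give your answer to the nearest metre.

32 m

Observed coordinate differences: Δφ = -0.00295°, Δλ = -0.00162°.
Converting to metres (1° lat = 111177 m, cos φ = 0.342315): observed ΔN = -328.0 m, observed ΔE = -61.7 m.
Subtracting the expected shift leaves a residual of -328.0 − (-359) = 31.0 m north and -61.7 − (-53) = -8.7 m east.
Residual distance = √(31.0² + (-8.7)²) = 32.2 m.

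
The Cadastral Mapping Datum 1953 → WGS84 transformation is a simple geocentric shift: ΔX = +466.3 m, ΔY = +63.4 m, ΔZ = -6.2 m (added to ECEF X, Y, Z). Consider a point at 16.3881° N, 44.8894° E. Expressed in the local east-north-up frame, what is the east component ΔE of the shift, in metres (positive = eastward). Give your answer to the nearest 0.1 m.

The local east axis at (φ, λ) is (−sin λ, cos λ, 0), so ΔE = −sin(44.8894°)·466.3 + cos(44.8894°)·63.4 = -284.17 m.

ΔE = -284.2 m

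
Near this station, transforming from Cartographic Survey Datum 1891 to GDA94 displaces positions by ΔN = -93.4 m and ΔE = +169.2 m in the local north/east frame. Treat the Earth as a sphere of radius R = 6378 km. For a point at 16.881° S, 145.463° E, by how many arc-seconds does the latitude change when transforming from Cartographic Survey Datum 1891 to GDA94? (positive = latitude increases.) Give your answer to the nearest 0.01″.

On a sphere of radius R, 1 rad of latitude = R, so Δφ = ΔN / R = -93.4 / 6378000 = -1.4644e-05 rad = -3.021″.

Δφ = -3.02″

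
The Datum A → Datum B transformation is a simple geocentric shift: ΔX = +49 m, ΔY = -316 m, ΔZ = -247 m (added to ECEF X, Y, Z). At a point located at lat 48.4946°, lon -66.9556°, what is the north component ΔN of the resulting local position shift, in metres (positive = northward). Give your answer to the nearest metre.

At φ = 48.4946°, λ = -66.9556°: sin φ = 0.748893, cos φ = 0.662691, sin λ = -0.920202, cos λ = 0.391444.
ΔN = −sin φ cos λ·ΔX − sin φ sin λ·ΔY + cos φ·ΔZ = −(0.748893)(0.391444)(49) − (0.748893)(-0.920202)(-316) + (0.662691)(-247) = -395.81 m.

ΔN = -396 m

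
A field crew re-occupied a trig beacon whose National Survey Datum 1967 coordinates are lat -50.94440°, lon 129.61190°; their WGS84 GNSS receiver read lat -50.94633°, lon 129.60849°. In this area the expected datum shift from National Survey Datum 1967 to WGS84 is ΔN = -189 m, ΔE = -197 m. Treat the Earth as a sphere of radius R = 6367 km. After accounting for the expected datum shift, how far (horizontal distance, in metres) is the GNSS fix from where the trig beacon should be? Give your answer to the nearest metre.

49 m

Observed coordinate differences: Δφ = -0.00193°, Δλ = -0.00341°.
Converting to metres (1° lat = 111125 m, cos φ = 0.630074): observed ΔN = -214.5 m, observed ΔE = -238.8 m.
Subtracting the expected shift leaves a residual of -214.5 − (-189) = -25.5 m north and -238.8 − (-197) = -41.8 m east.
Residual distance = √((-25.5)² + (-41.8)²) = 48.9 m.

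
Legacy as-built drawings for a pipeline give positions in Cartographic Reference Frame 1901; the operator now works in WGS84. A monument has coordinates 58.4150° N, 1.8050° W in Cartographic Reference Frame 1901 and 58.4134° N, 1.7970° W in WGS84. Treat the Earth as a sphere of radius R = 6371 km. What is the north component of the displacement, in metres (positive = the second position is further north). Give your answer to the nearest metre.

Δφ = 58.4134° − 58.4150° = -0.0016°; Δλ = -1.7970° − -1.8050° = +0.0080°.
1° along a meridian = πR/180 = 111195 m.
ΔN = Δφ × 111195 = -177.9 m; ΔE = Δλ × 111195 × cos(58.4150°) = +0.0080 × 111195 × 0.523763 = 465.9 m.

ΔN = -178 m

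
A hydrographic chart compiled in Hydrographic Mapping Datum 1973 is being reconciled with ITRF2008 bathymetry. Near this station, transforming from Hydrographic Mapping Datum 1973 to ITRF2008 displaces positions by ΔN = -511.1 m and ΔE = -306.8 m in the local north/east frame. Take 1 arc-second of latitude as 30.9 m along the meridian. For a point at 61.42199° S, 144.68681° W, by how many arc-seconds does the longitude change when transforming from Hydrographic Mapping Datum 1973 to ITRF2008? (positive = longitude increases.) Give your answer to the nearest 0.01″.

Δλ = -20.76″

At latitude -61.42199°, cos φ = 0.478355.
1″ of longitude at this latitude = 30.90 × cos φ = 14.7812 m, so Δλ = -306.8 / 14.7812 = -20.756″.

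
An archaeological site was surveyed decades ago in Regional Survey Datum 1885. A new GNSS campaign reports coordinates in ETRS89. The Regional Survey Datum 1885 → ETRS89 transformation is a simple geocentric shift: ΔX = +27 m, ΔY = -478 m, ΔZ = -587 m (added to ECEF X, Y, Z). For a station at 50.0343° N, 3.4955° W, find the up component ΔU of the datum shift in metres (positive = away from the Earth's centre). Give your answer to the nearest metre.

ΔU = -414 m

At φ = 50.0343°, λ = -3.4955°: sin φ = 0.766429, cos φ = 0.642329, sin λ = -0.060970, cos λ = 0.998140.
ΔU = cos φ cos λ·ΔX + cos φ sin λ·ΔY + sin φ·ΔZ = (0.642329)(0.998140)(27) + (0.642329)(-0.060970)(-478) + (0.766429)(-587) = -413.86 m.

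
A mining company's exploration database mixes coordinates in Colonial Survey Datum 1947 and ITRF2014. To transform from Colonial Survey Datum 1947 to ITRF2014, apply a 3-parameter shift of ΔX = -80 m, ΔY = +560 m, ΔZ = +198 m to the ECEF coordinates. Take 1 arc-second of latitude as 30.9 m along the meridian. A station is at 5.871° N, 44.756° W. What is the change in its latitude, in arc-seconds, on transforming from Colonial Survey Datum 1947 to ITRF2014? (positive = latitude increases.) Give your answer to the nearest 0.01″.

sin φ = 0.102289, cos φ = 0.994755, sin λ = -0.704089, cos λ = 0.710112.
North component: ΔN = −sin φ cos λ·ΔX − sin φ sin λ·ΔY + cos φ·ΔZ = −(0.102289)(0.710112)(-80) − (0.102289)(-0.704089)(560) + (0.994755)(198) = 243.10 m.
1° of latitude spans 3600 × 30.90 = 111240 m, so Δφ = 243.10 / 111240 × 3600 = 7.867″.

Δφ = 7.87″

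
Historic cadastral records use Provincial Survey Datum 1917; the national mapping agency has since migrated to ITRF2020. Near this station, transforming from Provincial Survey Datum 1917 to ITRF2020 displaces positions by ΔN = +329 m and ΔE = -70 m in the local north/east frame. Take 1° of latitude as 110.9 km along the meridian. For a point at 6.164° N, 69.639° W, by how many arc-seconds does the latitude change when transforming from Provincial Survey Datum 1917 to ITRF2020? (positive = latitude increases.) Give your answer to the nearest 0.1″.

1° of latitude = 110.9 km, so Δφ = 329.0 / 110900 = 0.0029666° = 10.680″.

Δφ = 10.7″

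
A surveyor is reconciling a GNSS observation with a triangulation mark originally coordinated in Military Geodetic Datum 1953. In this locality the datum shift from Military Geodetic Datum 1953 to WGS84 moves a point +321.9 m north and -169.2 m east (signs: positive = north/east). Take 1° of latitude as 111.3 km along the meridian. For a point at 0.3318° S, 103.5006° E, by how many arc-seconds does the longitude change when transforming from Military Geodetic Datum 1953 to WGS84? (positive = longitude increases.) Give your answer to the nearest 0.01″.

At latitude -0.3318°, cos φ = 0.999983.
1° of longitude at this latitude = 111.3 × cos φ = 111.30 km, so Δλ = -169.2 / 111298.1 = -0.0015202° = -5.473″.

Δλ = -5.47″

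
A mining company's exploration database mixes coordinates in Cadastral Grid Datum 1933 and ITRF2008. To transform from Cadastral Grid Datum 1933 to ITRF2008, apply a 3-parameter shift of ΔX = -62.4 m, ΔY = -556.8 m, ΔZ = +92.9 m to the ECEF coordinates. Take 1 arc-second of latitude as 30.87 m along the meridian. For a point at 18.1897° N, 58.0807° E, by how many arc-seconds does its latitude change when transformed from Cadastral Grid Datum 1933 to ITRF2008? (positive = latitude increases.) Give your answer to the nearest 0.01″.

Δφ = 7.97″

sin φ = 0.312164, cos φ = 0.950028, sin λ = 0.848794, cos λ = 0.528724.
North component: ΔN = −sin φ cos λ·ΔX − sin φ sin λ·ΔY + cos φ·ΔZ = −(0.312164)(0.528724)(-62.4) − (0.312164)(0.848794)(-556.8) + (0.950028)(92.9) = 246.09 m.
1° of latitude spans 3600 × 30.87 = 111132 m, so Δφ = 246.09 / 111132 × 3600 = 7.972″.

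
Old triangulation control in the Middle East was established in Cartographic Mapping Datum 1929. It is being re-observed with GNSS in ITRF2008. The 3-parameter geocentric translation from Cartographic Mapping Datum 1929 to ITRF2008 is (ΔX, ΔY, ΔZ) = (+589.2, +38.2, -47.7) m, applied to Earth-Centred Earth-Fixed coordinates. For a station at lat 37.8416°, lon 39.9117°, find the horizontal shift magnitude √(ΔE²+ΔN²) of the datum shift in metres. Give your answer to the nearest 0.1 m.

At φ = 37.8416°, λ = 39.9117°: sin φ = 0.613481, cos φ = 0.789710, sin λ = 0.641606, cos λ = 0.767034.
ΔE = −sin λ·ΔX + cos λ·ΔY = −(0.641606)·(589.2) + (0.767034)·(38.2) = -348.73 m.
ΔN = −sin φ cos λ·ΔX − sin φ sin λ·ΔY + cos φ·ΔZ = −(0.613481)(0.767034)(589.2) − (0.613481)(0.641606)(38.2) + (0.789710)(-47.7) = -329.96 m.
Horizontal magnitude = √(ΔE² + ΔN²) = √((-348.73)² + (-329.96)²) = 480.09 m.

480.1 m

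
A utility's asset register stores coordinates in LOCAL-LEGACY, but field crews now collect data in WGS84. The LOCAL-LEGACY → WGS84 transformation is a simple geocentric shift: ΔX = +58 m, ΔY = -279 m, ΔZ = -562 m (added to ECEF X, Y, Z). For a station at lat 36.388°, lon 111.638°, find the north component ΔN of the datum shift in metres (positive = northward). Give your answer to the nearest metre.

The local north axis is (−sin φ cos λ, −sin φ sin λ, cos φ), giving ΔN = 12.688 + 153.853 − 452.420 = -285.88 m.

ΔN = -286 m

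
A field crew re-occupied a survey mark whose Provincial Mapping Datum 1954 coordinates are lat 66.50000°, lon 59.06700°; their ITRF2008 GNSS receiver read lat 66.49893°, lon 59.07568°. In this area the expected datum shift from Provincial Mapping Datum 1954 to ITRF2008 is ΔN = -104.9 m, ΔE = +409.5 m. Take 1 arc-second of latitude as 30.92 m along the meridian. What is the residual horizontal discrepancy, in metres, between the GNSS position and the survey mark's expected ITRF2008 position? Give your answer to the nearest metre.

28 m

Observed coordinate differences: Δφ = -0.00107°, Δλ = +0.00868°.
Converting to metres (1° lat = 111312 m, cos φ = 0.398749): observed ΔN = -119.1 m, observed ΔE = 385.3 m.
Subtracting the expected shift leaves a residual of -119.1 − (-104.9) = -14.2 m north and 385.3 − (409.5) = -24.2 m east.
Residual distance = √((-14.2)² + (-24.2)²) = 28.1 m.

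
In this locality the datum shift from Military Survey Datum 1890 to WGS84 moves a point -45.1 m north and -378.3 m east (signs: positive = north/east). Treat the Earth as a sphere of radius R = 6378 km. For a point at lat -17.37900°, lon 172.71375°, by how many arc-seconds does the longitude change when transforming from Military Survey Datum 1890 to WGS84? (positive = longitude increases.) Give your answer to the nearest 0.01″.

At latitude -17.37900°, cos φ = 0.954350.
One radian of longitude at latitude φ spans R cos φ, so Δλ = ΔE / (R cos φ) = -378.3 / (6378000 × 0.954350) = -6.2150e-05 rad = -12.819″.

Δλ = -12.82″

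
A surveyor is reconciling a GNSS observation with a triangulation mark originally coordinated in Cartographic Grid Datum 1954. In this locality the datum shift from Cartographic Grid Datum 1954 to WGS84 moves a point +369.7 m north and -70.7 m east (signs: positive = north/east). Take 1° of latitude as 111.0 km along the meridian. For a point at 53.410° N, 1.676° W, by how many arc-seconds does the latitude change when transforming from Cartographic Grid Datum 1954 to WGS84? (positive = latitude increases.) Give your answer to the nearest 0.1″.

Δφ = 12.0″

1° of latitude = 111.0 km, so Δφ = 369.7 / 111000 = 0.0033306° = 11.990″.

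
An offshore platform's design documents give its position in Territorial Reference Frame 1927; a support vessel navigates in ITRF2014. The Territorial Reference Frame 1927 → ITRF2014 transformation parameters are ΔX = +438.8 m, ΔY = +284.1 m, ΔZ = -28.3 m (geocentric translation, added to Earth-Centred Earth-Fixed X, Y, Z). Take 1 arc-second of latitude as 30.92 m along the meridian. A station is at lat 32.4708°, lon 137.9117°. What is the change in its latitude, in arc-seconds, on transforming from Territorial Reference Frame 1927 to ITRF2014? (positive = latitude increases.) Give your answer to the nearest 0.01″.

sin φ = 0.536870, cos φ = 0.843665, sin λ = 0.670275, cos λ = -0.742113.
North component: ΔN = −sin φ cos λ·ΔX − sin φ sin λ·ΔY + cos φ·ΔZ = −(0.536870)(-0.742113)(438.8) − (0.536870)(0.670275)(284.1) + (0.843665)(-28.3) = 48.72 m.
1° of latitude spans 3600 × 30.92 = 111312 m, so Δφ = 48.72 / 111312 × 3600 = 1.576″.

Δφ = 1.58″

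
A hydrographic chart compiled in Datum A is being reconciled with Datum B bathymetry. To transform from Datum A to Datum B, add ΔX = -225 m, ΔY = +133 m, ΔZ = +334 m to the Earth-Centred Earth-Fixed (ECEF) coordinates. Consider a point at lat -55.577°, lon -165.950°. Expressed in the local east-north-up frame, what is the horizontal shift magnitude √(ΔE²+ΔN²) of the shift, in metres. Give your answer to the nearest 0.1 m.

388.4 m

At φ = -55.577°, λ = -165.950°: sin φ = -0.824887, cos φ = 0.565298, sin λ = -0.242769, cos λ = -0.970084.
ΔE = −sin λ·ΔX + cos λ·ΔY = −(-0.242769)·(-225) + (-0.970084)·(133) = -183.64 m.
ΔN = −sin φ cos λ·ΔX − sin φ sin λ·ΔY + cos φ·ΔZ = −(-0.824887)(-0.970084)(-225) − (-0.824887)(-0.242769)(133) + (0.565298)(334) = 342.22 m.
Horizontal magnitude = √(ΔE² + ΔN²) = √((-183.64)² + 342.22²) = 388.38 m.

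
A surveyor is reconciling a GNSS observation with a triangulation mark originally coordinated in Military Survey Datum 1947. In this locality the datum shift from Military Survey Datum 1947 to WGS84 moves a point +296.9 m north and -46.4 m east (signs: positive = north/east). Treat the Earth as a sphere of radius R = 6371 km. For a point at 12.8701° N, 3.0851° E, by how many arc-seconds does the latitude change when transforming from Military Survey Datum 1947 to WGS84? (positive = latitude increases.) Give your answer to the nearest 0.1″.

Δφ = 9.6″

On a sphere of radius R, 1 rad of latitude = R, so Δφ = ΔN / R = 296.9 / 6371000 = 4.6602e-05 rad = 9.612″.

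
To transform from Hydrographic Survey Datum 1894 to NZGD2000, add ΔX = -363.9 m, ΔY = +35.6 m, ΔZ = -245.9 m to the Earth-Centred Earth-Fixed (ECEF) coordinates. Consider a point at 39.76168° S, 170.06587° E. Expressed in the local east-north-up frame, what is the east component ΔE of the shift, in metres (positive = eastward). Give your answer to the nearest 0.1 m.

ΔE = 27.7 m

The local east axis at (φ, λ) is (−sin λ, cos λ, 0), so ΔE = −sin(170.06587°)·(-363.9) + cos(170.06587°)·35.6 = 27.71 m.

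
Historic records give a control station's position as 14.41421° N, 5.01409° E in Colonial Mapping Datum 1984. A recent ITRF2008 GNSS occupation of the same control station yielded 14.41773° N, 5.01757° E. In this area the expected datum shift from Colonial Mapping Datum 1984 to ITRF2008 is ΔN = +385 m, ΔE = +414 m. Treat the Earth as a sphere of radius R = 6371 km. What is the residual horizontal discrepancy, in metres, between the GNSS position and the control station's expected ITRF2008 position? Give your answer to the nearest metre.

Observed coordinate differences: Δφ = +0.00352°, Δλ = +0.00348°.
Converting to metres (1° lat = 111195 m, cos φ = 0.968521): observed ΔN = 391.4 m, observed ΔE = 374.8 m.
Subtracting the expected shift leaves a residual of 391.4 − (385) = 6.4 m north and 374.8 − (414) = -39.2 m east.
Residual distance = √(6.4² + (-39.2)²) = 39.7 m.

40 m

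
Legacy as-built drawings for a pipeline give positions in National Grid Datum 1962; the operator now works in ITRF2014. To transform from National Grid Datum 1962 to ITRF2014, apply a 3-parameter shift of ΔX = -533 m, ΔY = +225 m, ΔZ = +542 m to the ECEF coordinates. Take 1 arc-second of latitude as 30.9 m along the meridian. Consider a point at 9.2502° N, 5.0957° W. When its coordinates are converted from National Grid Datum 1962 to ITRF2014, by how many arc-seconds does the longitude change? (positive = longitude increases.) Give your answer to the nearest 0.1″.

Δλ = 5.8″

sin φ = 0.160746, cos φ = 0.986996, sin λ = -0.088820, cos λ = 0.996048.
East component: ΔE = −sin λ·ΔX + cos λ·ΔY = −(-0.088820)(-533) + (0.996048)(225) = 176.77 m.
1° of latitude spans 3600 × 30.90 = 111240 m; at latitude φ, 1° of longitude spans that × cos φ = 109793.4 m, so Δλ = 176.77 / 109793.4 × 3600 = 5.796″.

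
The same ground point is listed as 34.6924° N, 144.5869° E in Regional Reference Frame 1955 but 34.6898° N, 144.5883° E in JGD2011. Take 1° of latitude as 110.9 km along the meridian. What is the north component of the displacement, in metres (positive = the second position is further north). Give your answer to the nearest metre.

ΔN = -288 m

Δφ = 34.6898° − 34.6924° = -0.0026°; Δλ = 144.5883° − 144.5869° = +0.0014°.
ΔN = Δφ × 110900 = -288.3 m; ΔE = Δλ × 110900 × cos(34.6924°) = +0.0014 × 110900 × 0.822220 = 127.7 m.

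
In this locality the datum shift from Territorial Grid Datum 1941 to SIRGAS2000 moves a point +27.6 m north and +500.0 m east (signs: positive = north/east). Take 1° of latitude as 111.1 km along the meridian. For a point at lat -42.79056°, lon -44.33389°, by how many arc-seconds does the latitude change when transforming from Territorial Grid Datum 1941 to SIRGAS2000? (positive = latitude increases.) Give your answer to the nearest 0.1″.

1° of latitude = 111.1 km, so Δφ = 27.6 / 111100 = 0.0002484° = 0.894″.

Δφ = 0.9″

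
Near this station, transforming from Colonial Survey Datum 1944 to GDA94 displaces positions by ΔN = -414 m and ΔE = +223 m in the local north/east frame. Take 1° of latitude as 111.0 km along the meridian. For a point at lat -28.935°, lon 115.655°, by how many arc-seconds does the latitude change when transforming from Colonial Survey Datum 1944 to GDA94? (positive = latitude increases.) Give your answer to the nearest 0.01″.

Δφ = -13.43″

1° of latitude = 111.0 km, so Δφ = -414.0 / 111000 = -0.0037297° = -13.427″.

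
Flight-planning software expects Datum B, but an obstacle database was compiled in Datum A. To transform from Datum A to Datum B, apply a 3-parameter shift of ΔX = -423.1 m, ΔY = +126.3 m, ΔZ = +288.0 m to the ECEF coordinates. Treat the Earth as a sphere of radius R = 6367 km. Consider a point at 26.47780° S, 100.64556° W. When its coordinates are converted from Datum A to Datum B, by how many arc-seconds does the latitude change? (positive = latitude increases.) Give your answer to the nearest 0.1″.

sin φ = -0.445851, cos φ = 0.895107, sin λ = -0.982789, cos λ = -0.184733.
North component: ΔN = −sin φ cos λ·ΔX − sin φ sin λ·ΔY + cos φ·ΔZ = −(-0.445851)(-0.184733)(-423.1) − (-0.445851)(-0.982789)(126.3) + (0.895107)(288.0) = 237.30 m.
1° of latitude spans πR/180 = 111125 m, so Δφ = 237.30 / 111125 × 3600 = 7.687″.

Δφ = 7.7″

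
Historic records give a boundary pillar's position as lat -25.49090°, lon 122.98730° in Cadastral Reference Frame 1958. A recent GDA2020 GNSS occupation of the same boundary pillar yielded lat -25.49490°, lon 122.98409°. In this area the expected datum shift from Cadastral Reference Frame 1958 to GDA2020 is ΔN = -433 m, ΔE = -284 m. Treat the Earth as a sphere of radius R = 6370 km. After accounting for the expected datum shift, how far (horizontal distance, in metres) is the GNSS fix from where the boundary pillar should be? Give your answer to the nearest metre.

Observed coordinate differences: Δφ = -0.00400°, Δλ = -0.00321°.
Converting to metres (1° lat = 111177 m, cos φ = 0.902654): observed ΔN = -444.7 m, observed ΔE = -322.1 m.
Subtracting the expected shift leaves a residual of -444.7 − (-433) = -11.7 m north and -322.1 − (-284) = -38.1 m east.
Residual distance = √((-11.7)² + (-38.1)²) = 39.9 m.

40 m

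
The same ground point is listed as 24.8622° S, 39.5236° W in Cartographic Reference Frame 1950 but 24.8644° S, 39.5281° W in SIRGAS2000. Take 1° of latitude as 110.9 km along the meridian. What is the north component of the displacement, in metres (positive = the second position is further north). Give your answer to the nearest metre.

Δφ = -24.8644° − -24.8622° = -0.0022°; Δλ = -39.5281° − -39.5236° = -0.0045°.
ΔN = Δφ × 110900 = -244.0 m; ΔE = Δλ × 110900 × cos(-24.8622°) = -0.0045 × 110900 × 0.907322 = -452.8 m.

ΔN = -244 m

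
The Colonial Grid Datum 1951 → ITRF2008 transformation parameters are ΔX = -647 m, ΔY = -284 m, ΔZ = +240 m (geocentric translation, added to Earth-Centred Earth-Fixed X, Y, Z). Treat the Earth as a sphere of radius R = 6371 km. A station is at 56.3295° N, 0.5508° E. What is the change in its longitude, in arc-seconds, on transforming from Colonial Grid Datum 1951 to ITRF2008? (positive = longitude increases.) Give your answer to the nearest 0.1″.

sin φ = 0.832240, cos φ = 0.554416, sin λ = 0.009613, cos λ = 0.999954.
East component: ΔE = −sin λ·ΔX + cos λ·ΔY = −(0.009613)(-647) + (0.999954)(-284) = -277.77 m.
1° of latitude spans πR/180 = 111195 m; at latitude φ, 1° of longitude spans that × cos φ = 61648.2 m, so Δλ = -277.77 / 61648.2 × 3600 = -16.220″.

Δλ = -16.2″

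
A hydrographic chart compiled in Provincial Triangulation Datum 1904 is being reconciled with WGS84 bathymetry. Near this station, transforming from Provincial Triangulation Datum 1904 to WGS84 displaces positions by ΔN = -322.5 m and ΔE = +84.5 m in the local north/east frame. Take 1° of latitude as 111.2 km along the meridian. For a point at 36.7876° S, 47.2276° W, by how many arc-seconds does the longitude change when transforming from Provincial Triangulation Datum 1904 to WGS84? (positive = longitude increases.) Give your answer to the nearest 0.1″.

At latitude -36.7876°, cos φ = 0.800861.
1° of longitude at this latitude = 111.2 × cos φ = 89.06 km, so Δλ = 84.5 / 89055.7 = 0.0009488° = 3.416″.

Δλ = 3.4″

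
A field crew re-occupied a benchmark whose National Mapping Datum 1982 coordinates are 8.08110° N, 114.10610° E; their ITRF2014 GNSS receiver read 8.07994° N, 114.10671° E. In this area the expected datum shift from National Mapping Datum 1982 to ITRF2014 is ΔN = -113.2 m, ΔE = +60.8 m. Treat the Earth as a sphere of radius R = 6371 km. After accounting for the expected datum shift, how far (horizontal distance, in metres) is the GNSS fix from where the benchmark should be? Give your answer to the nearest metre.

17 m

Observed coordinate differences: Δφ = -0.00116°, Δλ = +0.00061°.
Converting to metres (1° lat = 111195 m, cos φ = 0.990070): observed ΔN = -129.0 m, observed ΔE = 67.2 m.
Subtracting the expected shift leaves a residual of -129.0 − (-113.2) = -15.8 m north and 67.2 − (60.8) = 6.4 m east.
Residual distance = √((-15.8)² + 6.4²) = 17.0 m.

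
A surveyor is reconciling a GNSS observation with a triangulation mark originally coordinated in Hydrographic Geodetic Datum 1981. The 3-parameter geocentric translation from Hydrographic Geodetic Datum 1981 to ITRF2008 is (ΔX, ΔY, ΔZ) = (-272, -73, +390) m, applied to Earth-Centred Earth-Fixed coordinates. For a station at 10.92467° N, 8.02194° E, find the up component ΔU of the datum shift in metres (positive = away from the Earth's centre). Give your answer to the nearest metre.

ΔU = -201 m

At φ = 10.92467°, λ = 8.02194°: sin φ = 0.189518, cos φ = 0.981877, sin λ = 0.139552, cos λ = 0.990215.
ΔU = cos φ cos λ·ΔX + cos φ sin λ·ΔY + sin φ·ΔZ = (0.981877)(0.990215)(-272) + (0.981877)(0.139552)(-73) + (0.189518)(390) = -200.55 m.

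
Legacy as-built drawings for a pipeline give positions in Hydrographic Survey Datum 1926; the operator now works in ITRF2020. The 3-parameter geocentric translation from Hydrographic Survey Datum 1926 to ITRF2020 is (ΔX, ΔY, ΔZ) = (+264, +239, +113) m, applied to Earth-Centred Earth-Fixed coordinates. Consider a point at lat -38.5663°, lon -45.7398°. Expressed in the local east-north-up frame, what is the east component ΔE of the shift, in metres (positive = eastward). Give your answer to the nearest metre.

ΔE = 356 m

The local east axis at (φ, λ) is (−sin λ, cos λ, 0), so ΔE = −sin(-45.7398°)·264 + cos(-45.7398°)·239 = 355.87 m.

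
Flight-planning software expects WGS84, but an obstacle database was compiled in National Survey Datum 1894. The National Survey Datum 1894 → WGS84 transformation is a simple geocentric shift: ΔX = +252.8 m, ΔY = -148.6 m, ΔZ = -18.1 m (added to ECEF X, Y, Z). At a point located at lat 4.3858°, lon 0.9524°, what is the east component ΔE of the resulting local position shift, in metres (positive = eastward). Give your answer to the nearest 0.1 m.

The local east axis at (φ, λ) is (−sin λ, cos λ, 0), so ΔE = −sin(0.9524°)·252.8 + cos(0.9524°)·(-148.6) = -152.78 m.

ΔE = -152.8 m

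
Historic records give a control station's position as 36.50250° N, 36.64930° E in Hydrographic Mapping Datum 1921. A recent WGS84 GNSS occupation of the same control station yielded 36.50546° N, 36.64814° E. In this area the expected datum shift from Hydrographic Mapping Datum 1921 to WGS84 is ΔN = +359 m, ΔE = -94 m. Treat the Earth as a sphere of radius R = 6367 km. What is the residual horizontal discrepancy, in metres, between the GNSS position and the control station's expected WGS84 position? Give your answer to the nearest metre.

Observed coordinate differences: Δφ = +0.00296°, Δλ = -0.00116°.
Converting to metres (1° lat = 111125 m, cos φ = 0.803831): observed ΔN = 328.9 m, observed ΔE = -103.6 m.
Subtracting the expected shift leaves a residual of 328.9 − (359) = -30.1 m north and -103.6 − (-94) = -9.6 m east.
Residual distance = √((-30.1)² + (-9.6)²) = 31.6 m.

32 m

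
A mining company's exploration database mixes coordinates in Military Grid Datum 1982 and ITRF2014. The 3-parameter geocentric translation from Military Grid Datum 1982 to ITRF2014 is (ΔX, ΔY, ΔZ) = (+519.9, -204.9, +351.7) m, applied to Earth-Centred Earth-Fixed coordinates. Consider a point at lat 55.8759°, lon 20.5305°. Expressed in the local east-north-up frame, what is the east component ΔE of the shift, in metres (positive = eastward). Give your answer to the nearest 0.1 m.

ΔE = -374.2 m

The local east axis at (φ, λ) is (−sin λ, cos λ, 0), so ΔE = −sin(20.5305°)·519.9 + cos(20.5305°)·(-204.9) = -374.22 m.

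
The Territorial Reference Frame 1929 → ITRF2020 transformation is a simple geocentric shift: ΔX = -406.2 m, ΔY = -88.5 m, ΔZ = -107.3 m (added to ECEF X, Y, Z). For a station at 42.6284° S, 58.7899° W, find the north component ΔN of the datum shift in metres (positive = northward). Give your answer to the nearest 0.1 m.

ΔN = -170.2 m

At φ = -42.6284°, λ = -58.7899°: sin φ = -0.677241, cos φ = 0.735761, sin λ = -0.855273, cos λ = 0.518178.
ΔN = −sin φ cos λ·ΔX − sin φ sin λ·ΔY + cos φ·ΔZ = −(-0.677241)(0.518178)(-406.2) − (-0.677241)(-0.855273)(-88.5) + (0.735761)(-107.3) = -170.23 m.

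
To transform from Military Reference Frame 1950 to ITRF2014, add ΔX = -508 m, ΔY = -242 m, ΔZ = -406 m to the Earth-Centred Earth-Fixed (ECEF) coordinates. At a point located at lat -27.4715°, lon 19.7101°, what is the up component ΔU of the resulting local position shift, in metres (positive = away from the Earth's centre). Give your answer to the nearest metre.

ΔU = -309 m

At φ = -27.4715°, λ = 19.7101°: sin φ = -0.461307, cos φ = 0.887240, sin λ = 0.337261, cos λ = 0.941411.
ΔU = cos φ cos λ·ΔX + cos φ sin λ·ΔY + sin φ·ΔZ = (0.887240)(0.941411)(-508) + (0.887240)(0.337261)(-242) + (-0.461307)(-406) = -309.43 m.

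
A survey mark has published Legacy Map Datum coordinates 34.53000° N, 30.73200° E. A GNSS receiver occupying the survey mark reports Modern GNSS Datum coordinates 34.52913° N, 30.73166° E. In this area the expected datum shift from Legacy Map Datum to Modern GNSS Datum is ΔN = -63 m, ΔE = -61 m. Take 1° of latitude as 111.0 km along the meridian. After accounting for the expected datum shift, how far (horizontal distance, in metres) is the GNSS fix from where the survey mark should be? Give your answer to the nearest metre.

Observed coordinate differences: Δφ = -0.00087°, Δλ = -0.00034°.
Converting to metres (1° lat = 111000 m, cos φ = 0.823830): observed ΔN = -96.6 m, observed ΔE = -31.1 m.
Subtracting the expected shift leaves a residual of -96.6 − (-63) = -33.6 m north and -31.1 − (-61) = 29.9 m east.
Residual distance = √((-33.6)² + 29.9²) = 45.0 m.

45 m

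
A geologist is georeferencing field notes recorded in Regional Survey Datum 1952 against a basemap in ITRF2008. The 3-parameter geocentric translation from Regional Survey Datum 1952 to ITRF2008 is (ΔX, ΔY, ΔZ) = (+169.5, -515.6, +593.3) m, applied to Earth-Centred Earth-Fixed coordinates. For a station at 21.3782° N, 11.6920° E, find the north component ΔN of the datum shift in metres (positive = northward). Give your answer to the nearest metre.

ΔN = 530 m

At φ = 21.3782°, λ = 11.6920°: sin φ = 0.364523, cos φ = 0.931195, sin λ = 0.202651, cos λ = 0.979251.
ΔN = −sin φ cos λ·ΔX − sin φ sin λ·ΔY + cos φ·ΔZ = −(0.364523)(0.979251)(169.5) − (0.364523)(0.202651)(-515.6) + (0.931195)(593.3) = 530.06 m.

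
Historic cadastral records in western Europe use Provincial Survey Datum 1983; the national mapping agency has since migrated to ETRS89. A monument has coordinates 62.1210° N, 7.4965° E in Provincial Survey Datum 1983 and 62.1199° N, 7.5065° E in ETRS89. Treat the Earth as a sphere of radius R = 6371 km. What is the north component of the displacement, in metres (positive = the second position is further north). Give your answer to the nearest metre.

ΔN = -122 m

Δφ = 62.1199° − 62.1210° = -0.0011°; Δλ = 7.5065° − 7.4965° = +0.0100°.
1° along a meridian = πR/180 = 111195 m.
ΔN = Δφ × 111195 = -122.3 m; ΔE = Δλ × 111195 × cos(62.1210°) = +0.0100 × 111195 × 0.467606 = 520.0 m.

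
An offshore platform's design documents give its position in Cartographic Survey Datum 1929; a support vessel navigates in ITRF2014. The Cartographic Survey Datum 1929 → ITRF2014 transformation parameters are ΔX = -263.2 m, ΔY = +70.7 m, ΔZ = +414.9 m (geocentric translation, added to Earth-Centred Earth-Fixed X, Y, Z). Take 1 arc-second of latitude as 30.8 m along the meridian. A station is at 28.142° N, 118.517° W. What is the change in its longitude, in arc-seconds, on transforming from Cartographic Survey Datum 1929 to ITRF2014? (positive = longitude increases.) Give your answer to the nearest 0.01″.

Δλ = -9.76″

sin φ = 0.471658, cos φ = 0.881781, sin λ = -0.878675, cos λ = -0.477419.
East component: ΔE = −sin λ·ΔX + cos λ·ΔY = −(-0.878675)(-263.2) + (-0.477419)(70.7) = -265.02 m.
1° of latitude spans 3600 × 30.80 = 110880 m; at latitude φ, 1° of longitude spans that × cos φ = 97771.9 m, so Δλ = -265.02 / 97771.9 × 3600 = -9.758″.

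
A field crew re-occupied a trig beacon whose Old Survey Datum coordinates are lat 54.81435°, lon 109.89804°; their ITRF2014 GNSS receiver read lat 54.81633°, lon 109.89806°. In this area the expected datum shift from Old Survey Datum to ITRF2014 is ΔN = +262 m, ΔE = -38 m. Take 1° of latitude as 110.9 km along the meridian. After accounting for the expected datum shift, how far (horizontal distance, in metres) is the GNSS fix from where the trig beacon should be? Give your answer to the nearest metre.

58 m

Observed coordinate differences: Δφ = +0.00198°, Δλ = +0.00002°.
Converting to metres (1° lat = 110900 m, cos φ = 0.576228): observed ΔN = 219.6 m, observed ΔE = 1.3 m.
Subtracting the expected shift leaves a residual of 219.6 − (262) = -42.4 m north and 1.3 − (-38) = 39.3 m east.
Residual distance = √((-42.4)² + 39.3²) = 57.8 m.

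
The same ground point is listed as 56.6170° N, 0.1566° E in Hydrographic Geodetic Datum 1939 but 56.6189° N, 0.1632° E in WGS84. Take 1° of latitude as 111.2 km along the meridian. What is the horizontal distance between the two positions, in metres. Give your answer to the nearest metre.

Δφ = 56.6189° − 56.6170° = +0.0019°; Δλ = 0.1632° − 0.1566° = +0.0066°.
ΔN = Δφ × 111200 = 211.3 m; ΔE = Δλ × 111200 × cos(56.6170°) = +0.0066 × 111200 × 0.550233 = 403.8 m.
Distance = √(ΔE² + ΔN²) = √(403.8² + 211.3²) = 455.8 m.

456 m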